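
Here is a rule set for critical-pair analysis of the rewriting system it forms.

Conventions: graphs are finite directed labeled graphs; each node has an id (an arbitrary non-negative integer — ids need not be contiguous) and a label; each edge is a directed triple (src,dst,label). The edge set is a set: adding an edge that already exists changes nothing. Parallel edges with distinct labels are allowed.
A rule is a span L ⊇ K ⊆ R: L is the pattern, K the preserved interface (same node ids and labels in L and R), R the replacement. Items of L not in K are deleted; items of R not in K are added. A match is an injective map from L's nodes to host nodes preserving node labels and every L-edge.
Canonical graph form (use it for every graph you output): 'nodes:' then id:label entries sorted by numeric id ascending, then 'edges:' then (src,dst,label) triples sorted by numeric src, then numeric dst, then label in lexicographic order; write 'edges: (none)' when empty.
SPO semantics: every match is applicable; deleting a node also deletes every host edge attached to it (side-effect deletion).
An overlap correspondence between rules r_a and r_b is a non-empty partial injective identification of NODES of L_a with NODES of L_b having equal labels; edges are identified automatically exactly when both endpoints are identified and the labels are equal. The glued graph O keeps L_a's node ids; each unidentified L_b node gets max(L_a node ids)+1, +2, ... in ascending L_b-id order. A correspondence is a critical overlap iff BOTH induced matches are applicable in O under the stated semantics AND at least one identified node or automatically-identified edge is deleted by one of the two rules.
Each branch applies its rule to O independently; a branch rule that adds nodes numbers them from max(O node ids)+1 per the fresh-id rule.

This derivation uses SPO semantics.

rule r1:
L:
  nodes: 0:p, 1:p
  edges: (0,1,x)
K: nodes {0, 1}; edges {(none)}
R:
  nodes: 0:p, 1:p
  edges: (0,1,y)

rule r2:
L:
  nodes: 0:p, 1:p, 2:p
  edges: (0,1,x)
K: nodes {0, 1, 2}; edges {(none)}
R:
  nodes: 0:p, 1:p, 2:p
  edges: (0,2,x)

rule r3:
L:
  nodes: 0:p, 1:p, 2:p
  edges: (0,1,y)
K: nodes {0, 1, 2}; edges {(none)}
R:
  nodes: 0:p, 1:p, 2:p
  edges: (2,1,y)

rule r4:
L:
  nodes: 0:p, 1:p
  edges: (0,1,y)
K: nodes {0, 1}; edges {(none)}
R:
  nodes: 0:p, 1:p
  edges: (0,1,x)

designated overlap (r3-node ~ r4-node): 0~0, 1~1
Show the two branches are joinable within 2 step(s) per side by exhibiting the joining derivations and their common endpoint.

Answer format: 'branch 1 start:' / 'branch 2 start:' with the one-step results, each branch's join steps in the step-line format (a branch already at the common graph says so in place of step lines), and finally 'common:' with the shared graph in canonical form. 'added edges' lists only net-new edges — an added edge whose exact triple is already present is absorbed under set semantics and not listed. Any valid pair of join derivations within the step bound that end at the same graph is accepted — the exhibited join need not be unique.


branch 1 start:
nodes: 0:p, 1:p, 2:p
edges: (2,1,y)
branch 2 start:
nodes: 0:p, 1:p, 2:p
edges: (0,1,x)
branch 1 step 1: rule r3; match: 0->2, 1->1, 2->0; deleted nodes (none); deleted edges (2,1,y); added nodes (none); added edges (0,1,y); result: nodes: 0:p, 1:p, 2:p edges: (0,1,y)
branch 2 step 1: rule r1; match: 0->0, 1->1; deleted nodes (none); deleted edges (0,1,x); added nodes (none); added edges (0,1,y); result: nodes: 0:p, 1:p, 2:p edges: (0,1,y)
common:
nodes: 0:p, 1:p, 2:p
edges: (0,1,y)


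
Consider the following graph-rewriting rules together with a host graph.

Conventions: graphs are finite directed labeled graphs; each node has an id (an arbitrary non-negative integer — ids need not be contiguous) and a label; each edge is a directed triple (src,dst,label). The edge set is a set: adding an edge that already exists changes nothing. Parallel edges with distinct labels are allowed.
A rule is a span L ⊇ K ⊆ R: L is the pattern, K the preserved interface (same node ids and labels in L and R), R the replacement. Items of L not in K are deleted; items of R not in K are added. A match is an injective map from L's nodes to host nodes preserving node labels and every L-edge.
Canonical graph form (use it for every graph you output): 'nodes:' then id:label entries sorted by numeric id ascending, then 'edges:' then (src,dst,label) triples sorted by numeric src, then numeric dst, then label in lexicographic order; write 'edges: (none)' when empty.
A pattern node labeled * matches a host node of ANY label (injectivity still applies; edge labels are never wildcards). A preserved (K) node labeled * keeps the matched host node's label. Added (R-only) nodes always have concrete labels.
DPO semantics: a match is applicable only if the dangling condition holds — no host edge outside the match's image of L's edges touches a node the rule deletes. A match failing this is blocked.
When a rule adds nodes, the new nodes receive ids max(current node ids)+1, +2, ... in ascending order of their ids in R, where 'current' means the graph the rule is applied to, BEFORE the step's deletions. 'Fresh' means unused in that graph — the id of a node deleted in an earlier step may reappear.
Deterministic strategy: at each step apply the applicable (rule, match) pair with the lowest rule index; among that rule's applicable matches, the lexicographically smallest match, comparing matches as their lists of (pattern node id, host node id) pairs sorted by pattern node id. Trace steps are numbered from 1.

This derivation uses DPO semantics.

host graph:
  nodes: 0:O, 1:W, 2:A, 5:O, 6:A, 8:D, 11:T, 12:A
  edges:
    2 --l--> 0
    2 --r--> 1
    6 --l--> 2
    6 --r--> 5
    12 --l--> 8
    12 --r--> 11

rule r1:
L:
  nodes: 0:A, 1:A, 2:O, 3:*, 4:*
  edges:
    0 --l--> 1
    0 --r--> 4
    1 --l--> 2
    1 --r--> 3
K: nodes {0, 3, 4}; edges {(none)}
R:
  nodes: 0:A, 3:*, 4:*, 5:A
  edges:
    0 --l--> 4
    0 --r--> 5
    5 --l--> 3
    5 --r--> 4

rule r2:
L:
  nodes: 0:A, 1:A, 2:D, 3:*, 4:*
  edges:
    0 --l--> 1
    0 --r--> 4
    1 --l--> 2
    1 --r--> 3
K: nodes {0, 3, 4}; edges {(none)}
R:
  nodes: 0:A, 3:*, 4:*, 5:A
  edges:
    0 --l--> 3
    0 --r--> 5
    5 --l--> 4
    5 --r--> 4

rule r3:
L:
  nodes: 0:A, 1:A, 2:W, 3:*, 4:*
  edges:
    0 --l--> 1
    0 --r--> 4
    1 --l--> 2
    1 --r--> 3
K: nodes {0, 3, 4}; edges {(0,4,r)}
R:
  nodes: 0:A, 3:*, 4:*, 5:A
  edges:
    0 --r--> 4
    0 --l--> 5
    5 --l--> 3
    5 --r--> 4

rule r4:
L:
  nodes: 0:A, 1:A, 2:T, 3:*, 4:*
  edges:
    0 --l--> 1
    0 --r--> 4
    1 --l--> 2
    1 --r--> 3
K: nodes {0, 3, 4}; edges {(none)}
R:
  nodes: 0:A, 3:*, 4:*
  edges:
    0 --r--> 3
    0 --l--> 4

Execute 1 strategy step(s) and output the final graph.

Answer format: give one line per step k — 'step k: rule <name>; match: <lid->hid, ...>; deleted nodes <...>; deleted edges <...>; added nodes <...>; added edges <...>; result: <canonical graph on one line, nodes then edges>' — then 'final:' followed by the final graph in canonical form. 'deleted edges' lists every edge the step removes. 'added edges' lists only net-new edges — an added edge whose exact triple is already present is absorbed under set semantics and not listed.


step 1: rule r1; match: 0->6, 1->2, 2->0, 3->1, 4->5; deleted nodes 0, 2; deleted edges (2,0,l); (2,1,r); (6,2,l); (6,5,r); added nodes 13; added edges (6,5,l); (6,13,r); (13,1,l); (13,5,r); result: nodes: 1:W, 5:O, 6:A, 8:D, 11:T, 12:A, 13:A edges: (6,5,l); (6,13,r); (12,8,l); (12,11,r); (13,1,l); (13,5,r)
final:
nodes: 1:W, 5:O, 6:A, 8:D, 11:T, 12:A, 13:A
edges: (6,5,l); (6,13,r); (12,8,l); (12,11,r); (13,1,l); (13,5,r)


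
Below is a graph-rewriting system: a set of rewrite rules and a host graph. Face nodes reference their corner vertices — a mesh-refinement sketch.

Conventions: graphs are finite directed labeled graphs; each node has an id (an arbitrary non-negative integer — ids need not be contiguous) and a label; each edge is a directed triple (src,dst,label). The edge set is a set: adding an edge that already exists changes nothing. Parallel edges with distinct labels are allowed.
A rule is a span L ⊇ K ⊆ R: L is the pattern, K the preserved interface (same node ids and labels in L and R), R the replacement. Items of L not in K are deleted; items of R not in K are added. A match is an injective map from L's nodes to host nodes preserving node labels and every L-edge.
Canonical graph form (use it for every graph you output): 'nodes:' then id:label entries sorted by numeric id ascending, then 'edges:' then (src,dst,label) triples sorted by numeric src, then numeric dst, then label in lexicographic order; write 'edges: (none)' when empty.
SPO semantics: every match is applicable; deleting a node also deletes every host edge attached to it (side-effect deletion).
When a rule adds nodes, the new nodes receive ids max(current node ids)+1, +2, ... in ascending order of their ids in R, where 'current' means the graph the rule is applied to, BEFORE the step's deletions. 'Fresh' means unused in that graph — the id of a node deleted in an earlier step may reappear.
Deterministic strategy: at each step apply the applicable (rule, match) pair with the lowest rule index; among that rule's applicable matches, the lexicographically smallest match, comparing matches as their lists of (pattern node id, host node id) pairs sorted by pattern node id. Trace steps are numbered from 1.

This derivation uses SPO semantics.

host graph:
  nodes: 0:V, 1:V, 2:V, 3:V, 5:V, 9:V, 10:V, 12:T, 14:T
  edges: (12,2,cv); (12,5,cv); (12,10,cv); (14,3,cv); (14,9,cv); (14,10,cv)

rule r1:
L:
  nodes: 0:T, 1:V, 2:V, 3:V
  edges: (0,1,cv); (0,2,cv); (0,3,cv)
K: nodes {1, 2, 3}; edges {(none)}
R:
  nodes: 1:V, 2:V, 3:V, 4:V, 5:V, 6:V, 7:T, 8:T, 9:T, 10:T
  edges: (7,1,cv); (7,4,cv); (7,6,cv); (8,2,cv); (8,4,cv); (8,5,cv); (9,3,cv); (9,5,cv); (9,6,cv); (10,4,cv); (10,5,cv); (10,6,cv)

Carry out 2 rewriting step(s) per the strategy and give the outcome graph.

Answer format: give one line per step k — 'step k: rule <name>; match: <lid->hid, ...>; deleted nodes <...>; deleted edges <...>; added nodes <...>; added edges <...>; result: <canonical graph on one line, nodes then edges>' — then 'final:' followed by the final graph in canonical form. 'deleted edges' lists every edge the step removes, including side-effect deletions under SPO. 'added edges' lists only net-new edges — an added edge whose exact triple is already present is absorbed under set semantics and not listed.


step 1: rule r1; match: 0->12, 1->2, 2->5, 3->10; deleted nodes 12; deleted edges (12,2,cv); (12,5,cv); (12,10,cv); added nodes 15, 16, 17, 18, 19, 20, 21; added edges (18,2,cv); (18,15,cv); (18,17,cv); (19,5,cv); (19,15,cv); (19,16,cv); (20,10,cv); (20,16,cv); (20,17,cv); (21,15,cv); (21,16,cv); (21,17,cv); result: nodes: 0:V, 1:V, 2:V, 3:V, 5:V, 9:V, 10:V, 14:T, 15:V, 16:V, 17:V, 18:T, 19:T, 20:T, 21:T edges: (14,3,cv); (14,9,cv); (14,10,cv); (18,2,cv); (18,15,cv); (18,17,cv); (19,5,cv); (19,15,cv); (19,16,cv); (20,10,cv); (20,16,cv); (20,17,cv); (21,15,cv); (21,16,cv); (21,17,cv)
step 2: rule r1; match: 0->14, 1->3, 2->9, 3->10; deleted nodes 14; deleted edges (14,3,cv); (14,9,cv); (14,10,cv); added nodes 22, 23, 24, 25, 26, 27, 28; added edges (25,3,cv); (25,22,cv); (25,24,cv); (26,9,cv); (26,22,cv); (26,23,cv); (27,10,cv); (27,23,cv); (27,24,cv); (28,22,cv); (28,23,cv); (28,24,cv); result: nodes: 0:V, 1:V, 2:V, 3:V, 5:V, 9:V, 10:V, 15:V, 16:V, 17:V, 18:T, 19:T, 20:T, 21:T, 22:V, 23:V, 24:V, 25:T, 26:T, 27:T, 28:T edges: (18,2,cv); (18,15,cv); (18,17,cv); (19,5,cv); (19,15,cv); (19,16,cv); (20,10,cv); (20,16,cv); (20,17,cv); (21,15,cv); (21,16,cv); (21,17,cv); (25,3,cv); (25,22,cv); (25,24,cv); (26,9,cv); (26,22,cv); (26,23,cv); (27,10,cv); (27,23,cv); (27,24,cv); (28,22,cv); (28,23,cv); (28,24,cv)
final:
nodes: 0:V, 1:V, 2:V, 3:V, 5:V, 9:V, 10:V, 15:V, 16:V, 17:V, 18:T, 19:T, 20:T, 21:T, 22:V, 23:V, 24:V, 25:T, 26:T, 27:T, 28:T
edges: (18,2,cv); (18,15,cv); (18,17,cv); (19,5,cv); (19,15,cv); (19,16,cv); (20,10,cv); (20,16,cv); (20,17,cv); (21,15,cv); (21,16,cv); (21,17,cv); (25,3,cv); (25,22,cv); (25,24,cv); (26,9,cv); (26,22,cv); (26,23,cv); (27,10,cv); (27,23,cv); (27,24,cv); (28,22,cv); (28,23,cv); (28,24,cv)


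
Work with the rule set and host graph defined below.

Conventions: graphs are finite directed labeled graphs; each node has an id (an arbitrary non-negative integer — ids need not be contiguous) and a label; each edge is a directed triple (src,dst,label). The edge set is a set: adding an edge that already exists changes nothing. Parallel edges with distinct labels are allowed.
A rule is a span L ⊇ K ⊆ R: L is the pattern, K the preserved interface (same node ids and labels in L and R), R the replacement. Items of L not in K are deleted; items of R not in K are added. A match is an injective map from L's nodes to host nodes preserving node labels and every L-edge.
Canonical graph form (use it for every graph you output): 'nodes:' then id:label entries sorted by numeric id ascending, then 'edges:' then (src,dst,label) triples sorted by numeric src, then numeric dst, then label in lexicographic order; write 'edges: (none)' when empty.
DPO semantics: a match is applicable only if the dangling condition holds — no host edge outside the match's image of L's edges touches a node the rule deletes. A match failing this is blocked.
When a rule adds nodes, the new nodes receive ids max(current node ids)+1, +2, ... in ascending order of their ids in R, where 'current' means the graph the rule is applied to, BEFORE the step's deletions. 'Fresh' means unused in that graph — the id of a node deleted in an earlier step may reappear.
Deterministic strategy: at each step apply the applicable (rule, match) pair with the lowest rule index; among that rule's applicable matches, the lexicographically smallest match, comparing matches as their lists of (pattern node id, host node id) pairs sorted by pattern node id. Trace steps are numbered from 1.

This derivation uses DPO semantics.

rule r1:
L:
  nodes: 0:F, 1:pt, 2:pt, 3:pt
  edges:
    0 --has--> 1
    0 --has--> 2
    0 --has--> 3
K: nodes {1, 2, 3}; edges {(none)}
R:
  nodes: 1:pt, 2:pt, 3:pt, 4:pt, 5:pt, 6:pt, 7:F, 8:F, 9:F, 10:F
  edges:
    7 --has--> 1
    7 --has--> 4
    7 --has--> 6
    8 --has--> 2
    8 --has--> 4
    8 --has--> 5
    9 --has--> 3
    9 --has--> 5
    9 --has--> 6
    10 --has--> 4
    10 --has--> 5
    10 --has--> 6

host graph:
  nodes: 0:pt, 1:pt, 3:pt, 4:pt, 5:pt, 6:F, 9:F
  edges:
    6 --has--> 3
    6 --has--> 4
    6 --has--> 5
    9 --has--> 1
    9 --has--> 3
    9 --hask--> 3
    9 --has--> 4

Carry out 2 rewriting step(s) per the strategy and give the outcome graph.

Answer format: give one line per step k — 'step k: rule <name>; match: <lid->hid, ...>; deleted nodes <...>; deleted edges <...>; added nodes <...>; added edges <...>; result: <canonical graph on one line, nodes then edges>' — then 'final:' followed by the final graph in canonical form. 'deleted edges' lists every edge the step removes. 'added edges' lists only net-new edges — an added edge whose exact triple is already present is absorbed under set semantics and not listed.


step 1: rule r1; match: 0->6, 1->3, 2->4, 3->5; deleted nodes 6; deleted edges (6,3,has); (6,4,has); (6,5,has); added nodes 10, 11, 12, 13, 14, 15, 16; added edges (13,3,has); (13,10,has); (13,12,has); (14,4,has); (14,10,has); (14,11,has); (15,5,has); (15,11,has); (15,12,has); (16,10,has); (16,11,has); (16,12,has); result: nodes: 0:pt, 1:pt, 3:pt, 4:pt, 5:pt, 9:F, 10:pt, 11:pt, 12:pt, 13:F, 14:F, 15:F, 16:F edges: (9,1,has); (9,3,has); (9,3,hask); (9,4,has); (13,3,has); (13,10,has); (13,12,has); (14,4,has); (14,10,has); (14,11,has); (15,5,has); (15,11,has); (15,12,has); (16,10,has); (16,11,has); (16,12,has)
step 2: rule r1; match: 0->13, 1->3, 2->10, 3->12; deleted nodes 13; deleted edges (13,3,has); (13,10,has); (13,12,has); added nodes 17, 18, 19, 20, 21, 22, 23; added edges (20,3,has); (20,17,has); (20,19,has); (21,10,has); (21,17,has); (21,18,has); (22,12,has); (22,18,has); (22,19,has); (23,17,has); (23,18,has); (23,19,has); result: nodes: 0:pt, 1:pt, 3:pt, 4:pt, 5:pt, 9:F, 10:pt, 11:pt, 12:pt, 14:F, 15:F, 16:F, 17:pt, 18:pt, 19:pt, 20:F, 21:F, 22:F, 23:F edges: (9,1,has); (9,3,has); (9,3,hask); (9,4,has); (14,4,has); (14,10,has); (14,11,has); (15,5,has); (15,11,has); (15,12,has); (16,10,has); (16,11,has); (16,12,has); (20,3,has); (20,17,has); (20,19,has); (21,10,has); (21,17,has); (21,18,has); (22,12,has); (22,18,has); (22,19,has); (23,17,has); (23,18,has); (23,19,has)
final:
nodes: 0:pt, 1:pt, 3:pt, 4:pt, 5:pt, 9:F, 10:pt, 11:pt, 12:pt, 14:F, 15:F, 16:F, 17:pt, 18:pt, 19:pt, 20:F, 21:F, 22:F, 23:F
edges: (9,1,has); (9,3,has); (9,3,hask); (9,4,has); (14,4,has); (14,10,has); (14,11,has); (15,5,has); (15,11,has); (15,12,has); (16,10,has); (16,11,has); (16,12,has); (20,3,has); (20,17,has); (20,19,has); (21,10,has); (21,17,has); (21,18,has); (22,12,has); (22,18,has); (22,19,has); (23,17,has); (23,18,has); (23,19,has)


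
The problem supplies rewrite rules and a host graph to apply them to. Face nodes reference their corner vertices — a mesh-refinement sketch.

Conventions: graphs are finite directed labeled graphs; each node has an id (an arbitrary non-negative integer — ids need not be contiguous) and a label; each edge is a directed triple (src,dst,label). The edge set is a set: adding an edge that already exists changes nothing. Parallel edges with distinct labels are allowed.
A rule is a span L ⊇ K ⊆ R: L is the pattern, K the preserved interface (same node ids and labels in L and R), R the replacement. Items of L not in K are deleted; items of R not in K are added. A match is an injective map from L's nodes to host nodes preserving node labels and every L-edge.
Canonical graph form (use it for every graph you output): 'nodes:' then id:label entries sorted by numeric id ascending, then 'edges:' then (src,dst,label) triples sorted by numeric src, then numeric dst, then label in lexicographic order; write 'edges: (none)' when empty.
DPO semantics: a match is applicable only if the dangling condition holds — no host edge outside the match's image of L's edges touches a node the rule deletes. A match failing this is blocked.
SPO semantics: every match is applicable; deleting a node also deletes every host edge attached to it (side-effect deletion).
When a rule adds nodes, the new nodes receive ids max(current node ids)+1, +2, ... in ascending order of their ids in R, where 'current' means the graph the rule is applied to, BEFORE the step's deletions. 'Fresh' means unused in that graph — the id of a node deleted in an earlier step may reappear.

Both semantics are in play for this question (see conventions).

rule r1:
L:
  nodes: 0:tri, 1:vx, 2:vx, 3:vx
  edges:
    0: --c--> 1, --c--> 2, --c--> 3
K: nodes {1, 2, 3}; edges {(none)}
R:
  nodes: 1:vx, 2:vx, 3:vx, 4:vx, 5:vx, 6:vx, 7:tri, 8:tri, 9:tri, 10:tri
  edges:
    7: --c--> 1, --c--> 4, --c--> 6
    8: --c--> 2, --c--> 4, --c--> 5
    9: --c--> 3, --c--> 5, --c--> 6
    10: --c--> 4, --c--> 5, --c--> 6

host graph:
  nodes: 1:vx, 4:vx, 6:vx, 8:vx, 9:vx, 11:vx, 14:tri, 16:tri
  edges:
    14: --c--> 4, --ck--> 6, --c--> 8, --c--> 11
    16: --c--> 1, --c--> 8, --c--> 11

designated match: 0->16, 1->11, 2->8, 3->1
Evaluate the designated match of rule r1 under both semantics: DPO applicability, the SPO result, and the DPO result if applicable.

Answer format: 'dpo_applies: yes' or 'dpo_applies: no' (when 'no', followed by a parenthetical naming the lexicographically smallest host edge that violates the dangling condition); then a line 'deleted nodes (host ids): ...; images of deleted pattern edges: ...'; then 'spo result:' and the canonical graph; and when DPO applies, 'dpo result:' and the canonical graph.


dpo_applies: yes
deleted nodes (host ids): 16; images of deleted pattern edges: (16,1,c); (16,8,c); (16,11,c)
spo result:
nodes: 1:vx, 4:vx, 6:vx, 8:vx, 9:vx, 11:vx, 14:tri, 17:vx, 18:vx, 19:vx, 20:tri, 21:tri, 22:tri, 23:tri
edges: (14,4,c); (14,6,ck); (14,8,c); (14,11,c); (20,11,c); (20,17,c); (20,19,c); (21,8,c); (21,17,c); (21,18,c); (22,1,c); (22,18,c); (22,19,c); (23,17,c); (23,18,c); (23,19,c)
dpo result:
nodes: 1:vx, 4:vx, 6:vx, 8:vx, 9:vx, 11:vx, 14:tri, 17:vx, 18:vx, 19:vx, 20:tri, 21:tri, 22:tri, 23:tri
edges: (14,4,c); (14,6,ck); (14,8,c); (14,11,c); (20,11,c); (20,17,c); (20,19,c); (21,8,c); (21,17,c); (21,18,c); (22,1,c); (22,18,c); (22,19,c); (23,17,c); (23,18,c); (23,19,c)


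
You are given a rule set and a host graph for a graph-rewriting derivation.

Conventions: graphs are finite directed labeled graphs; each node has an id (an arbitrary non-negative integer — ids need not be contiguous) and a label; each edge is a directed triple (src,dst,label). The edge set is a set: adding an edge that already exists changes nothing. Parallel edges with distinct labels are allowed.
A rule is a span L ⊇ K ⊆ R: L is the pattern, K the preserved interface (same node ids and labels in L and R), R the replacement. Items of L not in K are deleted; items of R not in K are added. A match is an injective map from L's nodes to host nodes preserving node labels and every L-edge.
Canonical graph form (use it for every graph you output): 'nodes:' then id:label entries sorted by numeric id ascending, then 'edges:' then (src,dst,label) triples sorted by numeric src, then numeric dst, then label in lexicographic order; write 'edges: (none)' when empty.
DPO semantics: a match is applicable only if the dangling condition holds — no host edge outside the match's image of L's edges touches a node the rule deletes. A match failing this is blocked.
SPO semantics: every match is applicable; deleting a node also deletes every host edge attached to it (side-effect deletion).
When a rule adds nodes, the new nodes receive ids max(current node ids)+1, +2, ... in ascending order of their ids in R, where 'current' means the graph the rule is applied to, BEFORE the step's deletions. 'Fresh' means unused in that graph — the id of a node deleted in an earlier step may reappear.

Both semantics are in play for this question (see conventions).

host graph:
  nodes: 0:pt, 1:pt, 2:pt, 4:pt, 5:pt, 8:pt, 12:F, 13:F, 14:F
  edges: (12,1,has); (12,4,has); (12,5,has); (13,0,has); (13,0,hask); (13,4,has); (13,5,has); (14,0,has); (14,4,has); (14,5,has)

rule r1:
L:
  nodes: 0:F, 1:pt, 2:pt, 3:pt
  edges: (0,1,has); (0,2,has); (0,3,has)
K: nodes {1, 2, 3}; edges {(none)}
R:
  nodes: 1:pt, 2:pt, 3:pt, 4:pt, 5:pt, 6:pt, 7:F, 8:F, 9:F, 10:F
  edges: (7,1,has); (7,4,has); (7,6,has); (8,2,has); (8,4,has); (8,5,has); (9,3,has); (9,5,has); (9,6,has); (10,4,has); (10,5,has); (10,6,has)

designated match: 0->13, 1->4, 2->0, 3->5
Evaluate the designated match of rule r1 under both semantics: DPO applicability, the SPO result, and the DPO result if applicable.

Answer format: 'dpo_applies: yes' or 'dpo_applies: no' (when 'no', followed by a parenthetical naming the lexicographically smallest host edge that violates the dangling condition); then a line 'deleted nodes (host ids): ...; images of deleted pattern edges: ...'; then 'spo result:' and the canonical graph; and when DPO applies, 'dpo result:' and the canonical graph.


dpo_applies: no
(the rule deletes node 13, which keeps host edge (13,0,hask) outside the match image — the dangling condition fails, DPO blocks; SPO proceeds and side-deletes such edges)
deleted nodes (host ids): 13; images of deleted pattern edges: (13,0,has); (13,4,has); (13,5,has)
spo result:
nodes: 0:pt, 1:pt, 2:pt, 4:pt, 5:pt, 8:pt, 12:F, 14:F, 15:pt, 16:pt, 17:pt, 18:F, 19:F, 20:F, 21:F
edges: (12,1,has); (12,4,has); (12,5,has); (14,0,has); (14,4,has); (14,5,has); (18,4,has); (18,15,has); (18,17,has); (19,0,has); (19,15,has); (19,16,has); (20,5,has); (20,16,has); (20,17,has); (21,15,has); (21,16,has); (21,17,has)


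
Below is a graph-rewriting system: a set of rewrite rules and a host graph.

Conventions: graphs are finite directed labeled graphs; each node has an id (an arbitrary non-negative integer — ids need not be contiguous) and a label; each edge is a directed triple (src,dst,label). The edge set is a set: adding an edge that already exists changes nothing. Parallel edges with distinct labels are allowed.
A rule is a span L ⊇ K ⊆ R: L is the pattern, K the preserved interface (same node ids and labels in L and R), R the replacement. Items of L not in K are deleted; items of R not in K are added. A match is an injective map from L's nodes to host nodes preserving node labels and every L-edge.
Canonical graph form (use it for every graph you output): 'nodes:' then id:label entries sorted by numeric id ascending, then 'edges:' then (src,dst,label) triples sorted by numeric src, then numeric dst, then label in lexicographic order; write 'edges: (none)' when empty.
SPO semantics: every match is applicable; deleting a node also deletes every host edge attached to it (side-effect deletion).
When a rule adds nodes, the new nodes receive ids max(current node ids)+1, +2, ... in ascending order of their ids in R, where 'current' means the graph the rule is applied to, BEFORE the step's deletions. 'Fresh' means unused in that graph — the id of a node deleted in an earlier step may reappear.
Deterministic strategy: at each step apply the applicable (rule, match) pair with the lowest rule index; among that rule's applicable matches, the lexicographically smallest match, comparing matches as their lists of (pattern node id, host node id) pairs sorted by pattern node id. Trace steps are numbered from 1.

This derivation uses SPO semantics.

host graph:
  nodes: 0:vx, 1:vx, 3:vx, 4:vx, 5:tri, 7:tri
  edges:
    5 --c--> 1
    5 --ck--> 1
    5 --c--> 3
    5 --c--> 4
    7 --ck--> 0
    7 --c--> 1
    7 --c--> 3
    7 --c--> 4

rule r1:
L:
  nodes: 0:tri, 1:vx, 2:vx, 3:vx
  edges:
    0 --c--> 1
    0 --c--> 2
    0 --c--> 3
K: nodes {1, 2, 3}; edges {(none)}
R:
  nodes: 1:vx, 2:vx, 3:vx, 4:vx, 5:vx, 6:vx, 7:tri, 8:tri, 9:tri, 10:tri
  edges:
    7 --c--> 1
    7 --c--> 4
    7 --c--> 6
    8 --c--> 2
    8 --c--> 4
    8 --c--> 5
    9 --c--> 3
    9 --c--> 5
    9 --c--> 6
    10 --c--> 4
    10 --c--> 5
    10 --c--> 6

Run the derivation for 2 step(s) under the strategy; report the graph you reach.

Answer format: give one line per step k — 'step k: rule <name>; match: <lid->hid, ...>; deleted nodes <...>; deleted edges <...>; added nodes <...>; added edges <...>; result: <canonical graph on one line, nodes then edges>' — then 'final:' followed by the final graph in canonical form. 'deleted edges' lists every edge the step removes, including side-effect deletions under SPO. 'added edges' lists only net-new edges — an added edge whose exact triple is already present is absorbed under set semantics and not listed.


step 1: rule r1; match: 0->5, 1->1, 2->3, 3->4; deleted nodes 5; deleted edges (5,1,c); (5,1,ck); (5,3,c); (5,4,c); added nodes 8, 9, 10, 11, 12, 13, 14; added edges (11,1,c); (11,8,c); (11,10,c); (12,3,c); (12,8,c); (12,9,c); (13,4,c); (13,9,c); (13,10,c); (14,8,c); (14,9,c); (14,10,c); result: nodes: 0:vx, 1:vx, 3:vx, 4:vx, 7:tri, 8:vx, 9:vx, 10:vx, 11:tri, 12:tri, 13:tri, 14:tri edges: (7,0,ck); (7,1,c); (7,3,c); (7,4,c); (11,1,c); (11,8,c); (11,10,c); (12,3,c); (12,8,c); (12,9,c); (13,4,c); (13,9,c); (13,10,c); (14,8,c); (14,9,c); (14,10,c)
step 2: rule r1; match: 0->7, 1->1, 2->3, 3->4; deleted nodes 7; deleted edges (7,0,ck); (7,1,c); (7,3,c); (7,4,c); added nodes 15, 16, 17, 18, 19, 20, 21; added edges (18,1,c); (18,15,c); (18,17,c); (19,3,c); (19,15,c); (19,16,c); (20,4,c); (20,16,c); (20,17,c); (21,15,c); (21,16,c); (21,17,c); result: nodes: 0:vx, 1:vx, 3:vx, 4:vx, 8:vx, 9:vx, 10:vx, 11:tri, 12:tri, 13:tri, 14:tri, 15:vx, 16:vx, 17:vx, 18:tri, 19:tri, 20:tri, 21:tri edges: (11,1,c); (11,8,c); (11,10,c); (12,3,c); (12,8,c); (12,9,c); (13,4,c); (13,9,c); (13,10,c); (14,8,c); (14,9,c); (14,10,c); (18,1,c); (18,15,c); (18,17,c); (19,3,c); (19,15,c); (19,16,c); (20,4,c); (20,16,c); (20,17,c); (21,15,c); (21,16,c); (21,17,c)
final:
nodes: 0:vx, 1:vx, 3:vx, 4:vx, 8:vx, 9:vx, 10:vx, 11:tri, 12:tri, 13:tri, 14:tri, 15:vx, 16:vx, 17:vx, 18:tri, 19:tri, 20:tri, 21:tri
edges: (11,1,c); (11,8,c); (11,10,c); (12,3,c); (12,8,c); (12,9,c); (13,4,c); (13,9,c); (13,10,c); (14,8,c); (14,9,c); (14,10,c); (18,1,c); (18,15,c); (18,17,c); (19,3,c); (19,15,c); (19,16,c); (20,4,c); (20,16,c); (20,17,c); (21,15,c); (21,16,c); (21,17,c)


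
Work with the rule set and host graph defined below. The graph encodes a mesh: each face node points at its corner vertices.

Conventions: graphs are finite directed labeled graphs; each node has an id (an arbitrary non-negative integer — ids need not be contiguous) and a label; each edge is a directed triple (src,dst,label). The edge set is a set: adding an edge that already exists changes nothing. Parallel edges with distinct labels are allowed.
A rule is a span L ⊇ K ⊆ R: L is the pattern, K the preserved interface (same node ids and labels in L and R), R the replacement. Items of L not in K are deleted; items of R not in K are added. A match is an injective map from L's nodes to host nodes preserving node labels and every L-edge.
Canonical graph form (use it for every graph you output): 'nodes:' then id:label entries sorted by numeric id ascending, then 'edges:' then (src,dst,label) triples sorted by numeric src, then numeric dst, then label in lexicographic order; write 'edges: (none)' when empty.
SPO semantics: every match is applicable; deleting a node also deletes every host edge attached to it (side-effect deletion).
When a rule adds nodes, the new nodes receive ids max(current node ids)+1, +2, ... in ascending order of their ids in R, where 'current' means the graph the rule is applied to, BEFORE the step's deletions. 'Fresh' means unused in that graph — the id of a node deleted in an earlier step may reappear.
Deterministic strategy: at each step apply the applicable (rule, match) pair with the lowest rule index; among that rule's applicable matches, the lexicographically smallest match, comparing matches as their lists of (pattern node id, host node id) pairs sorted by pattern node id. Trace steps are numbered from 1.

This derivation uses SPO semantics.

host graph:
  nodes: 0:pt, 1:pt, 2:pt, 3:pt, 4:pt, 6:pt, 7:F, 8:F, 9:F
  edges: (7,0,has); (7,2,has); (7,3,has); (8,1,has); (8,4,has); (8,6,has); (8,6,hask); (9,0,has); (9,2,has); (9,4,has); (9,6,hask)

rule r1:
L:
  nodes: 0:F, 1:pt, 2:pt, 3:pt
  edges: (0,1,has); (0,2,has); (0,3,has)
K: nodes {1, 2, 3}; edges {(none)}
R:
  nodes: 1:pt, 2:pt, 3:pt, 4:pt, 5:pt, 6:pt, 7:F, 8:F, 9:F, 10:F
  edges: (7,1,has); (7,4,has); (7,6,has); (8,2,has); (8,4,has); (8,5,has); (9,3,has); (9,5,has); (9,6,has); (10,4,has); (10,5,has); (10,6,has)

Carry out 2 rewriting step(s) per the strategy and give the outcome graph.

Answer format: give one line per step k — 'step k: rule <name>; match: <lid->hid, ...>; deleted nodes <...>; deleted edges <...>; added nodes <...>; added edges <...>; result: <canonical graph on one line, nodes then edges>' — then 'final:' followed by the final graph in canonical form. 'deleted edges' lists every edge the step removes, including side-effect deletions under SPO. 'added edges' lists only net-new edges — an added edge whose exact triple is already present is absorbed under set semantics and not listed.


step 1: rule r1; match: 0->7, 1->0, 2->2, 3->3; deleted nodes 7; deleted edges (7,0,has); (7,2,has); (7,3,has); added nodes 10, 11, 12, 13, 14, 15, 16; added edges (13,0,has); (13,10,has); (13,12,has); (14,2,has); (14,10,has); (14,11,has); (15,3,has); (15,11,has); (15,12,has); (16,10,has); (16,11,has); (16,12,has); result: nodes: 0:pt, 1:pt, 2:pt, 3:pt, 4:pt, 6:pt, 8:F, 9:F, 10:pt, 11:pt, 12:pt, 13:F, 14:F, 15:F, 16:F edges: (8,1,has); (8,4,has); (8,6,has); (8,6,hask); (9,0,has); (9,2,has); (9,4,has); (9,6,hask); (13,0,has); (13,10,has); (13,12,has); (14,2,has); (14,10,has); (14,11,has); (15,3,has); (15,11,has); (15,12,has); (16,10,has); (16,11,has); (16,12,has)
step 2: rule r1; match: 0->8, 1->1, 2->4, 3->6; deleted nodes 8; deleted edges (8,1,has); (8,4,has); (8,6,has); (8,6,hask); added nodes 17, 18, 19, 20, 21, 22, 23; added edges (20,1,has); (20,17,has); (20,19,has); (21,4,has); (21,17,has); (21,18,has); (22,6,has); (22,18,has); (22,19,has); (23,17,has); (23,18,has); (23,19,has); result: nodes: 0:pt, 1:pt, 2:pt, 3:pt, 4:pt, 6:pt, 9:F, 10:pt, 11:pt, 12:pt, 13:F, 14:F, 15:F, 16:F, 17:pt, 18:pt, 19:pt, 20:F, 21:F, 22:F, 23:F edges: (9,0,has); (9,2,has); (9,4,has); (9,6,hask); (13,0,has); (13,10,has); (13,12,has); (14,2,has); (14,10,has); (14,11,has); (15,3,has); (15,11,has); (15,12,has); (16,10,has); (16,11,has); (16,12,has); (20,1,has); (20,17,has); (20,19,has); (21,4,has); (21,17,has); (21,18,has); (22,6,has); (22,18,has); (22,19,has); (23,17,has); (23,18,has); (23,19,has)
final:
nodes: 0:pt, 1:pt, 2:pt, 3:pt, 4:pt, 6:pt, 9:F, 10:pt, 11:pt, 12:pt, 13:F, 14:F, 15:F, 16:F, 17:pt, 18:pt, 19:pt, 20:F, 21:F, 22:F, 23:F
edges: (9,0,has); (9,2,has); (9,4,has); (9,6,hask); (13,0,has); (13,10,has); (13,12,has); (14,2,has); (14,10,has); (14,11,has); (15,3,has); (15,11,has); (15,12,has); (16,10,has); (16,11,has); (16,12,has); (20,1,has); (20,17,has); (20,19,has); (21,4,has); (21,17,has); (21,18,has); (22,6,has); (22,18,has); (22,19,has); (23,17,has); (23,18,has); (23,19,has)


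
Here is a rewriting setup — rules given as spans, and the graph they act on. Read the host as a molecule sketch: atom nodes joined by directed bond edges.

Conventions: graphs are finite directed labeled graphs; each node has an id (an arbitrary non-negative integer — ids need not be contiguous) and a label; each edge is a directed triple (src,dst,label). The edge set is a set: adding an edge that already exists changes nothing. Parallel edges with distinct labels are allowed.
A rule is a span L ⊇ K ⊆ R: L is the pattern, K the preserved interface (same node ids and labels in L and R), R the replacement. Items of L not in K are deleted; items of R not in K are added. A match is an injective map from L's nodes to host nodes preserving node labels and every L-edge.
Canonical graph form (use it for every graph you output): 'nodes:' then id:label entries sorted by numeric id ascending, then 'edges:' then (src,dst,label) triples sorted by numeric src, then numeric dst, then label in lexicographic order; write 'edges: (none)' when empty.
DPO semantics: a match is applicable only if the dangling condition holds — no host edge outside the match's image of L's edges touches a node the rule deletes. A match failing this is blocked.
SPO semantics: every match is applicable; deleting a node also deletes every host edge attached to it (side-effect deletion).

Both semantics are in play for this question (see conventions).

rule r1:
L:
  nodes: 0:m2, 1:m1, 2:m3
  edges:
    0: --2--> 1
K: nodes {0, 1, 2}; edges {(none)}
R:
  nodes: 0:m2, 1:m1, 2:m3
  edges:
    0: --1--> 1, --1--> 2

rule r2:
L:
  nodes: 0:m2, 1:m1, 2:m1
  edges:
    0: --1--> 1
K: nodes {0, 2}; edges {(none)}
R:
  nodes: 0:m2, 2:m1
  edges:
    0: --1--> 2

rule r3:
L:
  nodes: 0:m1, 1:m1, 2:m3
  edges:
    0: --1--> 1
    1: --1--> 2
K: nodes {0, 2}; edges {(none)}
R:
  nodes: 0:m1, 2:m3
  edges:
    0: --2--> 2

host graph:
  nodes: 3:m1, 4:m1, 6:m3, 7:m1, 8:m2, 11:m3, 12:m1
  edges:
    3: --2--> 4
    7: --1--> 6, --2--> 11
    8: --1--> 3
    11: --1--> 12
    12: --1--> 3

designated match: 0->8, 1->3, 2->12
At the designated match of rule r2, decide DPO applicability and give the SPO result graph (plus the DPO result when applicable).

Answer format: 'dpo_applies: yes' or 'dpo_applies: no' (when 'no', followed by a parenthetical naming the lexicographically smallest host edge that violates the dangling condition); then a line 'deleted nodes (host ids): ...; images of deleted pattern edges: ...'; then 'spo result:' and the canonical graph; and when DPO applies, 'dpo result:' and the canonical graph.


dpo_applies: no
(the rule deletes node 3, which keeps host edge (3,4,2) outside the match image — the dangling condition fails, DPO blocks; SPO proceeds and side-deletes such edges)
deleted nodes (host ids): 3; images of deleted pattern edges: (8,3,1)
spo result:
nodes: 4:m1, 6:m3, 7:m1, 8:m2, 11:m3, 12:m1
edges: (7,6,1); (7,11,2); (8,12,1); (11,12,1)


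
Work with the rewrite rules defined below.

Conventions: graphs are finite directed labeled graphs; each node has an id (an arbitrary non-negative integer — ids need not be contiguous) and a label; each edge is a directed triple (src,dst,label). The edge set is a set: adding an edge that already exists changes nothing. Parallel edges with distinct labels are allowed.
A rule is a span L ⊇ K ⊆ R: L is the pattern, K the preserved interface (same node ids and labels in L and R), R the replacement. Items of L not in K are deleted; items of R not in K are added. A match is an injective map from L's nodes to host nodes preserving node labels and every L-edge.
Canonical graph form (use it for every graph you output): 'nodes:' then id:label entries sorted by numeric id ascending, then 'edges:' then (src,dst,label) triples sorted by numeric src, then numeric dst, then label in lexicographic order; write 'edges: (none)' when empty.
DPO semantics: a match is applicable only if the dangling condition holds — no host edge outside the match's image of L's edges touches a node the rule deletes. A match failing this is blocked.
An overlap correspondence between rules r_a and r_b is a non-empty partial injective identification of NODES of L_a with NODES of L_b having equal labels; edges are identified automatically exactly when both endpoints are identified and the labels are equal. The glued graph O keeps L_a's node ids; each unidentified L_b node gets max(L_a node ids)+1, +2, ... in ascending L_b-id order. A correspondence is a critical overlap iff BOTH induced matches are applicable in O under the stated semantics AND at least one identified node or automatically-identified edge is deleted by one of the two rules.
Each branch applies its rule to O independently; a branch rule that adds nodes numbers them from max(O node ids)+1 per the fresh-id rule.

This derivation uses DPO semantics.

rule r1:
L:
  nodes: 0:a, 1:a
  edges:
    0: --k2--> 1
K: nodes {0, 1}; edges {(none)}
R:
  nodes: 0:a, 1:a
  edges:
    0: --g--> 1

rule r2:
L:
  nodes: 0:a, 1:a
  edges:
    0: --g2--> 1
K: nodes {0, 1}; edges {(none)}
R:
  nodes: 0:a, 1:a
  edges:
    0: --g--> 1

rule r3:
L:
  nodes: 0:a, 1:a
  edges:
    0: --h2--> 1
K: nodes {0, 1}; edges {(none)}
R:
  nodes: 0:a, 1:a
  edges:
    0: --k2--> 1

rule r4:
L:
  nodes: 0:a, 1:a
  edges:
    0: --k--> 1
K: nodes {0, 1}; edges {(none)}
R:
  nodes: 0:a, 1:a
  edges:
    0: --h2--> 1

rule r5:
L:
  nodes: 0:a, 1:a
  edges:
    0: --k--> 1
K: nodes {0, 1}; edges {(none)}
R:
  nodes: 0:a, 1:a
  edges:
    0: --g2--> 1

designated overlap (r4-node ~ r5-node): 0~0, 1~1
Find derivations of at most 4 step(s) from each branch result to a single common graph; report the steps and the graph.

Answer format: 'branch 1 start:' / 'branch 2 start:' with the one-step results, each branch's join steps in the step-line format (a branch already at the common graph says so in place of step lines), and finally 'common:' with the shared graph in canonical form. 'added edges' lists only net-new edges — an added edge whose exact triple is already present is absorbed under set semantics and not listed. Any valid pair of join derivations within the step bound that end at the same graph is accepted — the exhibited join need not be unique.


branch 1 start:
nodes: 0:a, 1:a
edges: (0,1,h2)
branch 2 start:
nodes: 0:a, 1:a
edges: (0,1,g2)
branch 1 step 1: rule r3; match: 0->0, 1->1; deleted nodes (none); deleted edges (0,1,h2); added nodes (none); added edges (0,1,k2); result: nodes: 0:a, 1:a edges: (0,1,k2)
branch 1 step 2: rule r1; match: 0->0, 1->1; deleted nodes (none); deleted edges (0,1,k2); added nodes (none); added edges (0,1,g); result: nodes: 0:a, 1:a edges: (0,1,g)
branch 2 step 1: rule r2; match: 0->0, 1->1; deleted nodes (none); deleted edges (0,1,g2); added nodes (none); added edges (0,1,g); result: nodes: 0:a, 1:a edges: (0,1,g)
common:
nodes: 0:a, 1:a
edges: (0,1,g)


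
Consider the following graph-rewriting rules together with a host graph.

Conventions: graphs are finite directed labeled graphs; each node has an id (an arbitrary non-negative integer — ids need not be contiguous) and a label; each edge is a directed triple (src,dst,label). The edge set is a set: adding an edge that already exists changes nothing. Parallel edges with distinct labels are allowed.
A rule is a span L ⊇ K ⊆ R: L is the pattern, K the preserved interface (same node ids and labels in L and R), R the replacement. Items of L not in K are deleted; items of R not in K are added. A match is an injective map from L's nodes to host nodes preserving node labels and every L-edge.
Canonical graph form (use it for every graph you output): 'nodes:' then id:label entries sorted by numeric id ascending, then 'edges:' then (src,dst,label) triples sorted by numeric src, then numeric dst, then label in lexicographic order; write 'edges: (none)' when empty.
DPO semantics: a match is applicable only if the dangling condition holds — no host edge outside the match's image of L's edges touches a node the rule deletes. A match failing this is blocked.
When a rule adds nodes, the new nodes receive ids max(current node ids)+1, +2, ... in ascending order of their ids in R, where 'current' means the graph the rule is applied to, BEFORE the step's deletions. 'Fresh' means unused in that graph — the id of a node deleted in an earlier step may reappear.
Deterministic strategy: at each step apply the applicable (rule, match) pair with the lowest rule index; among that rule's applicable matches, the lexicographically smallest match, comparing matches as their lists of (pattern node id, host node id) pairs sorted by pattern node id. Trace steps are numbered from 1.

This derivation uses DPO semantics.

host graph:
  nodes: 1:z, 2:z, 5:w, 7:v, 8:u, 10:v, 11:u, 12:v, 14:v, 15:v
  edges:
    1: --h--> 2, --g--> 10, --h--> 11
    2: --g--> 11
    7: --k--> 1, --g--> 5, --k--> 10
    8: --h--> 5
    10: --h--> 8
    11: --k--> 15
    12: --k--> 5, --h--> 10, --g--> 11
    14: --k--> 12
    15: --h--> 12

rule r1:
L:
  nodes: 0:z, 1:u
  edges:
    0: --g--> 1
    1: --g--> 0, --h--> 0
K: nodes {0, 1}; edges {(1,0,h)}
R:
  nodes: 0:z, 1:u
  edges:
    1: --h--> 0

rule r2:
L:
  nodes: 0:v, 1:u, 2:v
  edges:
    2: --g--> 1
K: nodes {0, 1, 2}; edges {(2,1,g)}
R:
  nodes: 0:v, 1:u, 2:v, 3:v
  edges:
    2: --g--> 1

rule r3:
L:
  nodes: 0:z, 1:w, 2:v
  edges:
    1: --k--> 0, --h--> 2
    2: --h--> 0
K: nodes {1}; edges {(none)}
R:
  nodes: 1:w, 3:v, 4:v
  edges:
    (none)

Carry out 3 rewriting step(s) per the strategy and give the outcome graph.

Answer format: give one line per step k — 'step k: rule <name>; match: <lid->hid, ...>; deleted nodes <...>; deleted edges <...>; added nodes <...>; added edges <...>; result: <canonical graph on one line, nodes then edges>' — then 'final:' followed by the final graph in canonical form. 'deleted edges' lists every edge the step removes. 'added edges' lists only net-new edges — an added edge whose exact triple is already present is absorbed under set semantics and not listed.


step 1: rule r2; match: 0->7, 1->11, 2->12; deleted nodes (none); deleted edges (none); added nodes 16; added edges (none); result: nodes: 1:z, 2:z, 5:w, 7:v, 8:u, 10:v, 11:u, 12:v, 14:v, 15:v, 16:v edges: (1,2,h); (1,10,g); (1,11,h); (2,11,g); (7,1,k); (7,5,g); (7,10,k); (8,5,h); (10,8,h); (11,15,k); (12,5,k); (12,10,h); (12,11,g); (14,12,k); (15,12,h)
step 2: rule r2; match: 0->7, 1->11, 2->12; deleted nodes (none); deleted edges (none); added nodes 17; added edges (none); result: nodes: 1:z, 2:z, 5:w, 7:v, 8:u, 10:v, 11:u, 12:v, 14:v, 15:v, 16:v, 17:v edges: (1,2,h); (1,10,g); (1,11,h); (2,11,g); (7,1,k); (7,5,g); (7,10,k); (8,5,h); (10,8,h); (11,15,k); (12,5,k); (12,10,h); (12,11,g); (14,12,k); (15,12,h)
step 3: rule r2; match: 0->7, 1->11, 2->12; deleted nodes (none); deleted edges (none); added nodes 18; added edges (none); result: nodes: 1:z, 2:z, 5:w, 7:v, 8:u, 10:v, 11:u, 12:v, 14:v, 15:v, 16:v, 17:v, 18:v edges: (1,2,h); (1,10,g); (1,11,h); (2,11,g); (7,1,k); (7,5,g); (7,10,k); (8,5,h); (10,8,h); (11,15,k); (12,5,k); (12,10,h); (12,11,g); (14,12,k); (15,12,h)
final:
nodes: 1:z, 2:z, 5:w, 7:v, 8:u, 10:v, 11:u, 12:v, 14:v, 15:v, 16:v, 17:v, 18:v
edges: (1,2,h); (1,10,g); (1,11,h); (2,11,g); (7,1,k); (7,5,g); (7,10,k); (8,5,h); (10,8,h); (11,15,k); (12,5,k); (12,10,h); (12,11,g); (14,12,k); (15,12,h)
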